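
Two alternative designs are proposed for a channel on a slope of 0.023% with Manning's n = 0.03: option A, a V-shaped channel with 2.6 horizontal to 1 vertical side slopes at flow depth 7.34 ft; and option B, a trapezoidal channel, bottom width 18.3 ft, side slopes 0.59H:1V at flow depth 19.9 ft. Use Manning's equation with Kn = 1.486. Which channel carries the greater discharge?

Channel A: For a triangular section with side slope z = 2.6: A = zy² = 2.6×7.34² = 140.1 ft²; P = 2y√(1+z²) = 2×7.34×2.786 = 40.89 ft. Hydraulic radius R = A/P = 140.1/40.89 = 3.425 ft. Q_A = (1.486/0.03)·140.1·3.425^(2/3)·√0.00023 = 239.1 ft³/s.
Channel B: With bottom width b = 18.3 ft and side slope z = 0.59: A = (b + zy)y = (18.3 + 0.59×19.9)×19.9 = 597.8 ft²; P = b + 2y√(1+z²) = 18.3 + 2×19.9×1.161 = 64.51 ft. Hydraulic radius R = A/P = 597.8/64.51 = 9.267 ft. Q_B = (1.486/0.03)·597.8·9.267^(2/3)·√0.00023 = 1981 ft³/s.
Q_A = 239.1 ft³/s vs Q_B = 1981 ft³/s, so channel B carries more.

channel B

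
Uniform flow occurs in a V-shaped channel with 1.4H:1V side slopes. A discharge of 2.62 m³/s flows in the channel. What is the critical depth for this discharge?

y_c = 0.935 m

At critical depth, Q² T / (g A³) = 1, i.e. A³/T = Q²/g = 2.62²/9.81 = 0.6997.
At y = 0.78 m: A³/T = 0.2829 — too small.
At y = 1.12 m: A³/T = 1.727 — too large.
At y = 0.935 m: A³/T = 0.7003 — matches.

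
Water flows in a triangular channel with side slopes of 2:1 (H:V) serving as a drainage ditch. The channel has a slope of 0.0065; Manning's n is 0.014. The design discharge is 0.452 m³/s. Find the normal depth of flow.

Manning's equation rearranged: A R^(2/3) = nQ / (1·√S) = 0.014 × 0.452 / (√0.0065) = 0.07849.
Trying y = 0.277 m: A R^(2/3) = 0.03813 — low.
Trying y = 0.435 m: A R^(2/3) = 0.1271 — high.
Trying y = 0.363 m: A R^(2/3) = 0.07843 — close enough.

y_n = 0.363 m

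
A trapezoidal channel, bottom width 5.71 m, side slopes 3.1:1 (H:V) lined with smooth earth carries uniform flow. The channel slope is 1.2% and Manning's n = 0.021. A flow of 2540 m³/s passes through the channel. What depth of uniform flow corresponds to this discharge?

y_n = 7.15 m

Manning's equation rearranged: A R^(2/3) = nQ / (1·√S) = 0.021 × 2540 / (√0.012) = 486.9.
Trying y = 8.17 m: A R^(2/3) = 670.8 — too large.
Trying y = 5.42 m: A R^(2/3) = 252.4 — too small.
Trying y = 7.15 m: A R^(2/3) = 486.3 — close enough.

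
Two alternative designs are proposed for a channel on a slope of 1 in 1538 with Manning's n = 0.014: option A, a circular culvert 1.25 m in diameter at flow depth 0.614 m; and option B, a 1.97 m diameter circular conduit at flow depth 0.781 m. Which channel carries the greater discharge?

channel B

Channel A: For a circular section of diameter D = 1.25 m at depth y = 0.614 m, the central angle is θ = 2 arccos(1 − 2y/D) = 3.106 rad. Then A = (D²/8)(θ − sin θ) = 0.5998 m² and P = Dθ/2 = 1.941 m. Hydraulic radius R = A/P = 0.5998/1.941 = 0.309 m. Q_A = (1/0.014)·0.5998·0.309^(2/3)·√0.0006502 = 0.4993 m³/s.
Channel B: For a circular section of diameter D = 1.97 m at depth y = 0.781 m, the central angle is θ = 2 arccos(1 − 2y/D) = 2.724 rad. Then A = (D²/8)(θ − sin θ) = 1.125 m² and P = Dθ/2 = 2.683 m. Hydraulic radius R = A/P = 1.125/2.683 = 0.4192 m. Q_B = (1/0.014)·1.125·0.4192^(2/3)·√0.0006502 = 1.148 m³/s.
Q_A = 0.4993 m³/s vs Q_B = 1.148 m³/s, so channel B carries more.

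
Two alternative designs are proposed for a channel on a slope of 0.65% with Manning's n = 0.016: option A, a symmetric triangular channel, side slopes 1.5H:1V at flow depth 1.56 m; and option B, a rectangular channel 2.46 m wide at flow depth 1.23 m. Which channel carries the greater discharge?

Channel A: For a triangular section with side slope z = 1.5: A = zy² = 1.5×1.56² = 3.65 m²; P = 2y√(1+z²) = 2×1.56×1.803 = 5.625 m. Hydraulic radius R = A/P = 3.65/5.625 = 0.649 m. Q_A = (1/0.016)·3.65·0.649^(2/3)·√0.0065 = 13.79 m³/s.
Channel B: Flow area A = b·y = 2.46 × 1.23 = 3.026 m². Wetted perimeter P = b + 2y = 2.46 + 2×1.23 = 4.92 m. Hydraulic radius R = A/P = 3.026/4.92 = 0.615 m. Q_B = (1/0.016)·3.026·0.615^(2/3)·√0.0065 = 11.03 m³/s.
Q_A = 13.79 m³/s vs Q_B = 11.03 m³/s, so channel A carries more.

channel A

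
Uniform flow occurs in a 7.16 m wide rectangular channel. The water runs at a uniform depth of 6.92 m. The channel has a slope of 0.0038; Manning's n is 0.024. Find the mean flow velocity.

V = 4.55 m/s

Flow area A = b·y = 7.16 × 6.92 = 49.55 m². Wetted perimeter P = b + 2y = 7.16 + 2×6.92 = 21 m.
Hydraulic radius R = A/P = 49.55/21 = 2.359 m.
From Manning's equation, V = (1/n) R^(2/3) S^(1/2) = (1/0.024) × 2.359^(2/3) × 0.0038^(1/2) = 4.55 m/s.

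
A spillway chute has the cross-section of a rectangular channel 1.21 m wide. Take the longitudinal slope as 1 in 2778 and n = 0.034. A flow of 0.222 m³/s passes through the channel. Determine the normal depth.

Manning's equation rearranged: A R^(2/3) = nQ / (1·√S) = 0.034 × 0.222 / (√0.00036) = 0.3978.
Trying y = 0.528 m: A R^(2/3) = 0.2747 — too small.
Trying y = 0.863 m: A R^(2/3) = 0.5242 — too large.
Trying y = 0.697 m: A R^(2/3) = 0.3977 — ≈ 0.3978.

y_n = 0.697 m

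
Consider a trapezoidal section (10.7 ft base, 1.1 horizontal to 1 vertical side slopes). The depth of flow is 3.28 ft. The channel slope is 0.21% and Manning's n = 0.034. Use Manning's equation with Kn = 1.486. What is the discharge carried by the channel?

With bottom width b = 10.7 ft and side slope z = 1.1: A = (b + zy)y = (10.7 + 1.1×3.28)×3.28 = 46.93 ft²; P = b + 2y√(1+z²) = 10.7 + 2×3.28×1.487 = 20.45 ft.
Hydraulic radius R = A/P = 46.93/20.45 = 2.295 ft.
Manning's equation: Q = (1.486/n) A R^(2/3) S^(1/2) = (1.486/0.034) × 46.93 × 2.295^(2/3) × 0.0021^(1/2) = 164 ft³/s.

Q = 164 ft³/s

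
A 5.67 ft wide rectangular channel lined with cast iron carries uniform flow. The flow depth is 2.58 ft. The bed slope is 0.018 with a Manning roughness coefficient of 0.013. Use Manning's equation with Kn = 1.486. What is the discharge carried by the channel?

Q = 274 ft³/s

Flow area A = b·y = 5.67 × 2.58 = 14.63 ft². Wetted perimeter P = b + 2y = 5.67 + 2×2.58 = 10.83 ft.
Hydraulic radius R = A/P = 14.63/10.83 = 1.351 ft.
Manning's equation: Q = (1.486/n) A R^(2/3) S^(1/2) = (1.486/0.013) × 14.63 × 1.351^(2/3) × 0.018^(1/2) = 274 ft³/s.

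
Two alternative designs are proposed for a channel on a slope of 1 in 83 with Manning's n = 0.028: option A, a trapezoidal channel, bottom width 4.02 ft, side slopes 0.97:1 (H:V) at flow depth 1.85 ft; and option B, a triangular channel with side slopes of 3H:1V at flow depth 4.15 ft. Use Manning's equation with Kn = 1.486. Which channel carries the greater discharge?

channel B

Channel A: With bottom width b = 4.02 ft and side slope z = 0.97: A = (b + zy)y = (4.02 + 0.97×1.85)×1.85 = 10.76 ft²; P = b + 2y√(1+z²) = 4.02 + 2×1.85×1.393 = 9.175 ft. Hydraulic radius R = A/P = 10.76/9.175 = 1.172 ft. Q_A = (1.486/0.028)·10.76·1.172^(2/3)·√0.01205 = 69.67 ft³/s.
Channel B: For a triangular section with side slope z = 3: A = zy² = 3×4.15² = 51.67 ft²; P = 2y√(1+z²) = 2×4.15×3.162 = 26.25 ft. Hydraulic radius R = A/P = 51.67/26.25 = 1.969 ft. Q_B = (1.486/0.028)·51.67·1.969^(2/3)·√0.01205 = 472.8 ft³/s.
Q_A = 69.67 ft³/s vs Q_B = 472.8 ft³/s, so channel B carries more.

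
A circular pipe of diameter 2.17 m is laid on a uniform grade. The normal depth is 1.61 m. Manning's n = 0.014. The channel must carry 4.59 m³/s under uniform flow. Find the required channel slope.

For a circular section of diameter D = 2.17 m at depth y = 1.61 m, the central angle is θ = 2 arccos(1 − 2y/D) = 4.152 rad. Then A = (D²/8)(θ − sin θ) = 2.942 m² and P = Dθ/2 = 4.505 m.
Hydraulic radius R = A/P = 2.942/4.505 = 0.6532 m.
From Manning's equation, S = [nQ / (1 A R^(2/3))]² = [0.014 × 4.59 / (1 × 2.942 × 0.6532^(2/3))]² = 0.000842.

S = 0.000842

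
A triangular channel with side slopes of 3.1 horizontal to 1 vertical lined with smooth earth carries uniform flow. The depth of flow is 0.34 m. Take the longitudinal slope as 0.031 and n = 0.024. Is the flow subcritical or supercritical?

supercritical

For a triangular section with side slope z = 3.1: A = zy² = 3.1×0.34² = 0.3584 m²; P = 2y√(1+z²) = 2×0.34×3.257 = 2.215 m.
Hydraulic radius R = A/P = 0.3584/2.215 = 0.1618 m.
V = (1/n) R^(2/3) √S = (1/0.024) × 0.1618^(2/3) × √0.031 = 2.178 m/s. Hydraulic depth D_h = A/T = 0.3584/2.108 = 0.17 m.
Froude number Fr = V/√(g·D_h) = 2.178/√(9.81×0.17) = 1.69, which is greater than 1, so the flow is supercritical.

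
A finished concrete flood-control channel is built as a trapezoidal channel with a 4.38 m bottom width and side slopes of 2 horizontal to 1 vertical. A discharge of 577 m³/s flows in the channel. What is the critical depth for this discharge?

y_c = 6.02 m

At critical depth, Q² T / (g A³) = 1, i.e. A³/T = Q²/g = 577²/9.81 = 33940.
Trying y = 7.43 m: A³/T = 85670 — high.
Trying y = 4.18 m: A³/T = 7157 — low.
Trying y = 6.02 m: A³/T = 33940 — matches.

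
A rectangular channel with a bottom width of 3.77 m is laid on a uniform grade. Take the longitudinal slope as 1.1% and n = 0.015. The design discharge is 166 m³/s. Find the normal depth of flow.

y_n = 5.09 m

Manning's equation rearranged: A R^(2/3) = nQ / (1·√S) = 0.015 × 166 / (√0.011) = 23.74.
Trying y = 6.16 m: A R^(2/3) = 29.66 — too large.
Trying y = 5.09 m: A R^(2/3) = 23.73 — close enough.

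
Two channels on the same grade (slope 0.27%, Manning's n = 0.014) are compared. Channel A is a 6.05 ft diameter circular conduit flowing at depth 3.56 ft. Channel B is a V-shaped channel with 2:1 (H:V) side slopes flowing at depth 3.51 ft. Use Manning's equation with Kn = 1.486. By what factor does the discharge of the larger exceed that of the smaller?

Channel A: For a circular section of diameter D = 6.05 ft at depth y = 3.56 ft, the central angle is θ = 2 arccos(1 − 2y/D) = 3.497 rad. Then A = (D²/8)(θ − sin θ) = 17.59 ft² and P = Dθ/2 = 10.58 ft. Hydraulic radius R = A/P = 17.59/10.58 = 1.663 ft. Q_A = (1.486/0.014)·17.59·1.663^(2/3)·√0.0027 = 136.2 ft³/s.
Channel B: For a triangular section with side slope z = 2: A = zy² = 2×3.51² = 24.64 ft²; P = 2y√(1+z²) = 2×3.51×2.236 = 15.7 ft. Hydraulic radius R = A/P = 24.64/15.7 = 1.57 ft. Q_B = (1.486/0.014)·24.64·1.57^(2/3)·√0.0027 = 183.6 ft³/s.
The larger discharge is 183.6 ft³/s and the smaller is 136.2 ft³/s; the ratio is 1.35.

1.35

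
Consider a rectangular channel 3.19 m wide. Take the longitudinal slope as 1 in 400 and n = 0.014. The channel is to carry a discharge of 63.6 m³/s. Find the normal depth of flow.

Manning's equation rearranged: A R^(2/3) = nQ / (1·√S) = 0.014 × 63.6 / (√0.0025) = 17.81.
Try y = 4.21 m: A R^(2/3) = 14.8 — too small.
Try y = 5.66 m: A R^(2/3) = 20.89 — too large.
Try y = 4.93 m: A R^(2/3) = 17.81 — matches.

y_n = 4.93 m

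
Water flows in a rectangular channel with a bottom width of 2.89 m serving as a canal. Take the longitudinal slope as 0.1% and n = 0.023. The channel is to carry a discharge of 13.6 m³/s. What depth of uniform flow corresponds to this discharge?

Manning's equation rearranged: A R^(2/3) = nQ / (1·√S) = 0.023 × 13.6 / (√0.001) = 9.892.
Try y = 3.81 m: A R^(2/3) = 11.36 — high.
Try y = 3.04 m: A R^(2/3) = 8.665 — low.
Try y = 3.39 m: A R^(2/3) = 9.883 — ≈ 9.892.

y_n = 3.39 m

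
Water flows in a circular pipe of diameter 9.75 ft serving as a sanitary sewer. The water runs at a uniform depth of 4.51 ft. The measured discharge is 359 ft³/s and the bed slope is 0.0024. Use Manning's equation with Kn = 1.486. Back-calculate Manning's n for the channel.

n = 0.012

For a circular section of diameter D = 9.75 ft at depth y = 4.51 ft, the central angle is θ = 2 arccos(1 − 2y/D) = 2.992 rad. Then A = (D²/8)(θ − sin θ) = 33.78 ft² and P = Dθ/2 = 14.58 ft.
Hydraulic radius R = A/P = 33.78/14.58 = 2.316 ft.
Rearranging Manning's equation: n = (1.486/Q) A R^(2/3) S^(1/2) = (1.486/359) × 33.78 × 2.316^(2/3) × √0.0024 = 0.012.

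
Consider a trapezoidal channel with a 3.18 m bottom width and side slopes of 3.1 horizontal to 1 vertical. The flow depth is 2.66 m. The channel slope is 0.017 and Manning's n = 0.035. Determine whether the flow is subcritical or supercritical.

With bottom width b = 3.18 m and side slope z = 3.1: A = (b + zy)y = (3.18 + 3.1×2.66)×2.66 = 30.39 m²; P = b + 2y√(1+z²) = 3.18 + 2×2.66×3.257 = 20.51 m.
Hydraulic radius R = A/P = 30.39/20.51 = 1.482 m.
V = (1/n) R^(2/3) √S = (1/0.035) × 1.482^(2/3) × √0.017 = 4.842 m/s. Hydraulic depth D_h = A/T = 30.39/19.67 = 1.545 m.
Froude number Fr = V/√(g·D_h) = 4.842/√(9.81×1.545) = 1.24, which is greater than 1, so the flow is supercritical.

supercritical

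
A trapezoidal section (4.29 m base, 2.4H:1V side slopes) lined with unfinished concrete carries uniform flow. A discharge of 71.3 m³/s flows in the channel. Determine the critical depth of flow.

At critical depth, Q² T / (g A³) = 1, i.e. A³/T = Q²/g = 71.3²/9.81 = 518.2.
Try y = 2.63 m: A³/T = 1282 — over.
Try y = 1.86 m: A³/T = 326.6 — short.
Try y = 2.09 m: A³/T = 513.7 — close enough.

y_c = 2.09 m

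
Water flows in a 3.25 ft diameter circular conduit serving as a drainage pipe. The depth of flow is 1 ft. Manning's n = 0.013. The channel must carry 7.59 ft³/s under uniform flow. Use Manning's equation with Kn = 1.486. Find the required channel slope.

S = 0.002

For a circular section of diameter D = 3.25 ft at depth y = 1 ft, the central angle is θ = 2 arccos(1 − 2y/D) = 2.352 rad. Then A = (D²/8)(θ − sin θ) = 2.168 ft² and P = Dθ/2 = 3.822 ft.
Hydraulic radius R = A/P = 2.168/3.822 = 0.5672 ft.
From Manning's equation, S = [nQ / (1.486 A R^(2/3))]² = [0.013 × 7.59 / (1.486 × 2.168 × 0.5672^(2/3))]² = 0.002.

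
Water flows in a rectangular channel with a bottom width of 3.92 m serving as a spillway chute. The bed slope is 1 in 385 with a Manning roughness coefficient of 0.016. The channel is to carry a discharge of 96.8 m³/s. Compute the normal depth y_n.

Manning's equation rearranged: A R^(2/3) = nQ / (1·√S) = 0.016 × 96.8 / (√0.002597) = 30.39.
Trying y = 6.93 m: A R^(2/3) = 36.04 — over.
Trying y = 4.45 m: A R^(2/3) = 21.42 — short.
Trying y = 5.98 m: A R^(2/3) = 30.39 — close enough.

y_n = 5.98 m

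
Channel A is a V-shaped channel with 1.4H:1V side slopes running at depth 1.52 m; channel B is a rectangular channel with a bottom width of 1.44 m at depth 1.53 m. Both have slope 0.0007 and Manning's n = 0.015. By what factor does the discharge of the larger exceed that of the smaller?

Channel A: For a triangular section with side slope z = 1.4: A = zy² = 1.4×1.52² = 3.235 m²; P = 2y√(1+z²) = 2×1.52×1.72 = 5.23 m. Hydraulic radius R = A/P = 3.235/5.23 = 0.6184 m. Q_A = (1/0.015)·3.235·0.6184^(2/3)·√0.0007 = 4.141 m³/s.
Channel B: Flow area A = b·y = 1.44 × 1.53 = 2.203 m². Wetted perimeter P = b + 2y = 1.44 + 2×1.53 = 4.5 m. Hydraulic radius R = A/P = 2.203/4.5 = 0.4896 m. Q_B = (1/0.015)·2.203·0.4896^(2/3)·√0.0007 = 2.414 m³/s.
The larger discharge is 4.141 m³/s and the smaller is 2.414 m³/s; the ratio is 1.72.

1.72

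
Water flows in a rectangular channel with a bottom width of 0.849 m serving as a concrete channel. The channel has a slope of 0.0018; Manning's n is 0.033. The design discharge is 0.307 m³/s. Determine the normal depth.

y_n = 0.686 m

Manning's equation rearranged: A R^(2/3) = nQ / (1·√S) = 0.033 × 0.307 / (√0.0018) = 0.2388.
Try y = 0.744 m: A R^(2/3) = 0.2641 — over.
Try y = 0.53 m: A R^(2/3) = 0.1717 — short.
Try y = 0.686 m: A R^(2/3) = 0.2386 — close enough.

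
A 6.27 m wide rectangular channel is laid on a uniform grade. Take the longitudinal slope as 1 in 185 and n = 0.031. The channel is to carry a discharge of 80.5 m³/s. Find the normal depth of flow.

y_n = 3.78 m

Manning's equation rearranged: A R^(2/3) = nQ / (1·√S) = 0.031 × 80.5 / (√0.005405) = 33.94.
Try y = 4.75 m: A R^(2/3) = 45.5 — too large.
Try y = 2.81 m: A R^(2/3) = 22.9 — too small.
Try y = 3.78 m: A R^(2/3) = 33.94 — ≈ 33.94.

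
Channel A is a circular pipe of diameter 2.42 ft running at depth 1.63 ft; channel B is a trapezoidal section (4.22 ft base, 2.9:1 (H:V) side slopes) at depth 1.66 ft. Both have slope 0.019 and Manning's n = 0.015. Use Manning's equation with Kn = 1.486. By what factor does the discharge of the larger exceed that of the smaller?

5.89

Channel A: For a circular section of diameter D = 2.42 ft at depth y = 1.63 ft, the central angle is θ = 2 arccos(1 − 2y/D) = 3.851 rad. Then A = (D²/8)(θ − sin θ) = 3.295 ft² and P = Dθ/2 = 4.659 ft. Hydraulic radius R = A/P = 3.295/4.659 = 0.7073 ft. Q_A = (1.486/0.015)·3.295·0.7073^(2/3)·√0.019 = 35.72 ft³/s.
Channel B: With bottom width b = 4.22 ft and side slope z = 2.9: A = (b + zy)y = (4.22 + 2.9×1.66)×1.66 = 15 ft²; P = b + 2y√(1+z²) = 4.22 + 2×1.66×3.068 = 14.4 ft. Hydraulic radius R = A/P = 15/14.4 = 1.041 ft. Q_B = (1.486/0.015)·15·1.041^(2/3)·√0.019 = 210.4 ft³/s.
The larger discharge is 210.4 ft³/s and the smaller is 35.72 ft³/s; the ratio is 5.89.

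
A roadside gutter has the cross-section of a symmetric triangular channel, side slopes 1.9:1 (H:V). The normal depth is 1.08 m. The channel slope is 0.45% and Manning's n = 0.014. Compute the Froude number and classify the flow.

For a triangular section with side slope z = 1.9: A = zy² = 1.9×1.08² = 2.216 m²; P = 2y√(1+z²) = 2×1.08×2.147 = 4.638 m.
Hydraulic radius R = A/P = 2.216/4.638 = 0.4779 m.
V = (1/n) R^(2/3) √S = (1/0.014) × 0.4779^(2/3) × √0.0045 = 2.929 m/s. Hydraulic depth D_h = A/T = 2.216/4.104 = 0.54 m.
Froude number Fr = V/√(g·D_h) = 2.929/√(9.81×0.54) = 1.27, which is greater than 1, so the flow is supercritical.

supercritical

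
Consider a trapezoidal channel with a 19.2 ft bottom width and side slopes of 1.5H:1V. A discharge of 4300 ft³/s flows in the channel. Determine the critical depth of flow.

y_c = 9.1 ft

At critical depth, Q² T / (g A³) = 1, i.e. A³/T = Q²/g = 4300²/32.2 = 574200.
Try y = 6.38 ft: A³/T = 161300 — low.
Try y = 9.1 ft: A³/T = 574500 — close enough.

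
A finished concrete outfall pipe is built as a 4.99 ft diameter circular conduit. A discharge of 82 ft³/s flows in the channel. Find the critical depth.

At critical depth, Q² T / (g A³) = 1, i.e. A³/T = Q²/g = 82²/32.2 = 208.8.
Trying y = 2.03 ft: A³/T = 85.07 — short.
Trying y = 3.06 ft: A³/T = 409 — over.
Trying y = 2.57 ft: A³/T = 209.8 — matches.

y_c = 2.57 ft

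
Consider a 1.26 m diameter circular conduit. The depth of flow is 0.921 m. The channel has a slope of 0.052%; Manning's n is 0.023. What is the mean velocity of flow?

For a circular section of diameter D = 1.26 m at depth y = 0.921 m, the central angle is θ = 2 arccos(1 − 2y/D) = 4.102 rad. Then A = (D²/8)(θ − sin θ) = 0.9766 m² and P = Dθ/2 = 2.584 m.
Hydraulic radius R = A/P = 0.9766/2.584 = 0.3779 m.
From Manning's equation, V = (1/n) R^(2/3) S^(1/2) = (1/0.023) × 0.3779^(2/3) × 0.00052^(1/2) = 0.518 m/s.

V = 0.518 m/s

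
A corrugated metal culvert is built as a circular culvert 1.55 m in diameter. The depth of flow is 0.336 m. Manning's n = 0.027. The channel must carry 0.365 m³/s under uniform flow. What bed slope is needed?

For a circular section of diameter D = 1.55 m at depth y = 0.336 m, the central angle is θ = 2 arccos(1 − 2y/D) = 1.937 rad. Then A = (D²/8)(θ − sin θ) = 0.3014 m² and P = Dθ/2 = 1.501 m.
Hydraulic radius R = A/P = 0.3014/1.501 = 0.2007 m.
From Manning's equation, S = [nQ / (1 A R^(2/3))]² = [0.027 × 0.365 / (1 × 0.3014 × 0.2007^(2/3))]² = 0.0091.

S = 0.0091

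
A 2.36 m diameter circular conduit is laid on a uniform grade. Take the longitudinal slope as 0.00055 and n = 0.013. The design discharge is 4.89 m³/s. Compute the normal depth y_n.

Manning's equation rearranged: A R^(2/3) = nQ / (1·√S) = 0.013 × 4.89 / (√0.00055) = 2.711.
Trying y = 1.48 m: A R^(2/3) = 2.21 — low.
Trying y = 1.96 m: A R^(2/3) = 3.113 — high.
Trying y = 1.72 m: A R^(2/3) = 2.712 — matches.

y_n = 1.72 m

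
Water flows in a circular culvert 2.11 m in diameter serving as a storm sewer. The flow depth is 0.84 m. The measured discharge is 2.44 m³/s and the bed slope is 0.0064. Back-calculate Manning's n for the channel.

For a circular section of diameter D = 2.11 m at depth y = 0.84 m, the central angle is θ = 2 arccos(1 − 2y/D) = 2.731 rad. Then A = (D²/8)(θ − sin θ) = 1.298 m² and P = Dθ/2 = 2.881 m.
Hydraulic radius R = A/P = 1.298/2.881 = 0.4504 m.
Rearranging Manning's equation: n = (1/Q) A R^(2/3) S^(1/2) = (1/2.44) × 1.298 × 0.4504^(2/3) × √0.0064 = 0.025.

n = 0.025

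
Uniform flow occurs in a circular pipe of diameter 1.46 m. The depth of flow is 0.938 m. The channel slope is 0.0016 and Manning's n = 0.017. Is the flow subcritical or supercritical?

For a circular section of diameter D = 1.46 m at depth y = 0.938 m, the central angle is θ = 2 arccos(1 − 2y/D) = 3.719 rad. Then A = (D²/8)(θ − sin θ) = 1.137 m² and P = Dθ/2 = 2.715 m.
Hydraulic radius R = A/P = 1.137/2.715 = 0.4186 m.
V = (1/n) R^(2/3) √S = (1/0.017) × 0.4186^(2/3) × √0.0016 = 1.317 m/s. Hydraulic depth D_h = A/T = 1.137/1.399 = 0.8122 m.
Froude number Fr = V/√(g·D_h) = 1.317/√(9.81×0.8122) = 0.466, which is less than 1, so the flow is subcritical.

subcritical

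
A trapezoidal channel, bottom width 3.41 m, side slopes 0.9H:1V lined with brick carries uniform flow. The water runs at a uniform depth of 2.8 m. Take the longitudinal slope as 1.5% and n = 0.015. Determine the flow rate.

Q = 179 m³/s

With bottom width b = 3.41 m and side slope z = 0.9: A = (b + zy)y = (3.41 + 0.9×2.8)×2.8 = 16.6 m²; P = b + 2y√(1+z²) = 3.41 + 2×2.8×1.345 = 10.94 m.
Hydraulic radius R = A/P = 16.6/10.94 = 1.517 m.
Manning's equation: Q = (1/n) A R^(2/3) S^(1/2) = (1/0.015) × 16.6 × 1.517^(2/3) × 0.015^(1/2) = 179 m³/s.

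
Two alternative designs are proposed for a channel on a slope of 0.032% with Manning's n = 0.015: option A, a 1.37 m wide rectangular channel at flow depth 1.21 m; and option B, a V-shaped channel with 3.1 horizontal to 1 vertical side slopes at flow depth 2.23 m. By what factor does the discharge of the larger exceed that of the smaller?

Channel A: Flow area A = b·y = 1.37 × 1.21 = 1.658 m². Wetted perimeter P = b + 2y = 1.37 + 2×1.21 = 3.79 m. Hydraulic radius R = A/P = 1.658/3.79 = 0.4374 m. Q_A = (1/0.015)·1.658·0.4374^(2/3)·√0.00032 = 1.139 m³/s.
Channel B: For a triangular section with side slope z = 3.1: A = zy² = 3.1×2.23² = 15.42 m²; P = 2y√(1+z²) = 2×2.23×3.257 = 14.53 m. Hydraulic radius R = A/P = 15.42/14.53 = 1.061 m. Q_B = (1/0.015)·15.42·1.061^(2/3)·√0.00032 = 19.13 m³/s.
The larger discharge is 19.13 m³/s and the smaller is 1.139 m³/s; the ratio is 16.8.

16.8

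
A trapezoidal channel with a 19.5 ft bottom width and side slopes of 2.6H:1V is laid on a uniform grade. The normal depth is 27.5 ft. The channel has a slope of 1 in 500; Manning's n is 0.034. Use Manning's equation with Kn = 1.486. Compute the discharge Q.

Q = 29100 ft³/s

With bottom width b = 19.5 ft and side slope z = 2.6: A = (b + zy)y = (19.5 + 2.6×27.5)×27.5 = 2502 ft²; P = b + 2y√(1+z²) = 19.5 + 2×27.5×2.786 = 172.7 ft.
Hydraulic radius R = A/P = 2502/172.7 = 14.49 ft.
Manning's equation: Q = (1.486/n) A R^(2/3) S^(1/2) = (1.486/0.034) × 2502 × 14.49^(2/3) × 0.002^(1/2) = 29100 ft³/s.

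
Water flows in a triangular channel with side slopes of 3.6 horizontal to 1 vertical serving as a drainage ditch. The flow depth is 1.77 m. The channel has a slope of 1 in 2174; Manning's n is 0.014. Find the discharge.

For a triangular section with side slope z = 3.6: A = zy² = 3.6×1.77² = 11.28 m²; P = 2y√(1+z²) = 2×1.77×3.736 = 13.23 m.
Hydraulic radius R = A/P = 11.28/13.23 = 0.8527 m.
Manning's equation: Q = (1/n) A R^(2/3) S^(1/2) = (1/0.014) × 11.28 × 0.8527^(2/3) × 0.00046^(1/2) = 15.5 m³/s.

Q = 15.5 m³/s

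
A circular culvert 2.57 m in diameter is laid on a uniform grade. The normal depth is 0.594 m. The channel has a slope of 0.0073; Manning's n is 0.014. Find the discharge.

For a circular section of diameter D = 2.57 m at depth y = 0.594 m, the central angle is θ = 2 arccos(1 − 2y/D) = 2.006 rad. Then A = (D²/8)(θ − sin θ) = 0.9076 m² and P = Dθ/2 = 2.578 m.
Hydraulic radius R = A/P = 0.9076/2.578 = 0.3521 m.
Manning's equation: Q = (1/n) A R^(2/3) S^(1/2) = (1/0.014) × 0.9076 × 0.3521^(2/3) × 0.0073^(1/2) = 2.76 m³/s.

Q = 2.76 m³/s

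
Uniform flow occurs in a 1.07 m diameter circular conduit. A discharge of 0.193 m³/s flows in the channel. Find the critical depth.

At critical depth, Q² T / (g A³) = 1, i.e. A³/T = Q²/g = 0.193²/9.81 = 0.003797.
At y = 0.276 m: A³/T = 0.006623 — over.
At y = 0.21 m: A³/T = 0.002277 — short.
At y = 0.239 m: A³/T = 0.003777 — ≈ 0.003797.

y_c = 0.239 m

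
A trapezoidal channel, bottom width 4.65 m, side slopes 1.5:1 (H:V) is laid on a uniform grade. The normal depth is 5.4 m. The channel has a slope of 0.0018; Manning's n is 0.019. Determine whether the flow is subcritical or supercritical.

With bottom width b = 4.65 m and side slope z = 1.5: A = (b + zy)y = (4.65 + 1.5×5.4)×5.4 = 68.85 m²; P = b + 2y√(1+z²) = 4.65 + 2×5.4×1.803 = 24.12 m.
Hydraulic radius R = A/P = 68.85/24.12 = 2.854 m.
V = (1/n) R^(2/3) √S = (1/0.019) × 2.854^(2/3) × √0.0018 = 4.493 m/s. Hydraulic depth D_h = A/T = 68.85/20.85 = 3.302 m.
Froude number Fr = V/√(g·D_h) = 4.493/√(9.81×3.302) = 0.789, which is less than 1, so the flow is subcritical.

subcritical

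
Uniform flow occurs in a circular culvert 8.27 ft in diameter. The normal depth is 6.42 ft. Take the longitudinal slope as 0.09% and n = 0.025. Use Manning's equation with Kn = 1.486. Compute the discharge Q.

Q = 147 ft³/s

For a circular section of diameter D = 8.27 ft at depth y = 6.42 ft, the central angle is θ = 2 arccos(1 − 2y/D) = 4.313 rad. Then A = (D²/8)(θ − sin θ) = 44.74 ft² and P = Dθ/2 = 17.83 ft.
Hydraulic radius R = A/P = 44.74/17.83 = 2.509 ft.
Manning's equation: Q = (1.486/n) A R^(2/3) S^(1/2) = (1.486/0.025) × 44.74 × 2.509^(2/3) × 0.0009^(1/2) = 147 ft³/s.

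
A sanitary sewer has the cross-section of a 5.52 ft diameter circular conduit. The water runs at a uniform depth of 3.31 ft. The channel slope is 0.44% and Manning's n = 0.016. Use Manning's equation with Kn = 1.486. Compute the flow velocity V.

V = 8.19 ft/s

For a circular section of diameter D = 5.52 ft at depth y = 3.31 ft, the central angle is θ = 2 arccos(1 − 2y/D) = 3.543 rad. Then A = (D²/8)(θ − sin θ) = 14.98 ft² and P = Dθ/2 = 9.778 ft.
Hydraulic radius R = A/P = 14.98/9.778 = 1.532 ft.
From Manning's equation, V = (1.486/n) R^(2/3) S^(1/2) = (1.486/0.016) × 1.532^(2/3) × 0.0044^(1/2) = 8.19 ft/s.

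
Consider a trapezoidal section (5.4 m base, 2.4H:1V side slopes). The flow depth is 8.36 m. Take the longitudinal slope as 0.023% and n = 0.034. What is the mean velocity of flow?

With bottom width b = 5.4 m and side slope z = 2.4: A = (b + zy)y = (5.4 + 2.4×8.36)×8.36 = 212.9 m²; P = b + 2y√(1+z²) = 5.4 + 2×8.36×2.6 = 48.87 m.
Hydraulic radius R = A/P = 212.9/48.87 = 4.356 m.
From Manning's equation, V = (1/n) R^(2/3) S^(1/2) = (1/0.034) × 4.356^(2/3) × 0.00023^(1/2) = 1.19 m/s.

V = 1.19 m/s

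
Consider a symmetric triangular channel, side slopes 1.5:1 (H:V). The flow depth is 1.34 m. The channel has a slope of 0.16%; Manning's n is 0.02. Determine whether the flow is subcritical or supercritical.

For a triangular section with side slope z = 1.5: A = zy² = 1.5×1.34² = 2.693 m²; P = 2y√(1+z²) = 2×1.34×1.803 = 4.831 m.
Hydraulic radius R = A/P = 2.693/4.831 = 0.5575 m.
V = (1/n) R^(2/3) √S = (1/0.02) × 0.5575^(2/3) × √0.0016 = 1.355 m/s. Hydraulic depth D_h = A/T = 2.693/4.02 = 0.67 m.
Froude number Fr = V/√(g·D_h) = 1.355/√(9.81×0.67) = 0.528, which is less than 1, so the flow is subcritical.

subcritical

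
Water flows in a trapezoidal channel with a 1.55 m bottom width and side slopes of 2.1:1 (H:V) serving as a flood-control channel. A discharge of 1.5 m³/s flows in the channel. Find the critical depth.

y_c = 0.382 m

At critical depth, Q² T / (g A³) = 1, i.e. A³/T = Q²/g = 1.5²/9.81 = 0.2294.
At y = 0.329 m: A³/T = 0.1367 — low.
At y = 0.452 m: A³/T = 0.418 — high.
At y = 0.382 m: A³/T = 0.23 — matches.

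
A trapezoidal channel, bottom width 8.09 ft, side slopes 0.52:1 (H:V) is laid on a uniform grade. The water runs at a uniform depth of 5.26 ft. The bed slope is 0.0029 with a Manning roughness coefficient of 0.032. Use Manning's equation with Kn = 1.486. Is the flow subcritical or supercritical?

With bottom width b = 8.09 ft and side slope z = 0.52: A = (b + zy)y = (8.09 + 0.52×5.26)×5.26 = 56.94 ft²; P = b + 2y√(1+z²) = 8.09 + 2×5.26×1.127 = 19.95 ft.
Hydraulic radius R = A/P = 56.94/19.95 = 2.855 ft.
V = (1.486/n) R^(2/3) √S = (1.486/0.032) × 2.855^(2/3) × √0.0029 = 5.032 ft/s. Hydraulic depth D_h = A/T = 56.94/13.56 = 4.199 ft.
Froude number Fr = V/√(g·D_h) = 5.032/√(32.2×4.199) = 0.433, which is less than 1, so the flow is subcritical.

subcritical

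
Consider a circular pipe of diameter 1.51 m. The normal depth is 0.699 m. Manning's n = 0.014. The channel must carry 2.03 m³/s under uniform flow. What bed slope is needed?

S = 0.00482

For a circular section of diameter D = 1.51 m at depth y = 0.699 m, the central angle is θ = 2 arccos(1 − 2y/D) = 2.993 rad. Then A = (D²/8)(θ − sin θ) = 0.8109 m² and P = Dθ/2 = 2.26 m.
Hydraulic radius R = A/P = 0.8109/2.26 = 0.3588 m.
From Manning's equation, S = [nQ / (1 A R^(2/3))]² = [0.014 × 2.03 / (1 × 0.8109 × 0.3588^(2/3))]² = 0.00482.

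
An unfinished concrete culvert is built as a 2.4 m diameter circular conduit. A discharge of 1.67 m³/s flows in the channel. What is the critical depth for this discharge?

At critical depth, Q² T / (g A³) = 1, i.e. A³/T = Q²/g = 1.67²/9.81 = 0.2843.
Try y = 0.434 m: A³/T = 0.09376 — too small.
Try y = 0.643 m: A³/T = 0.4358 — too large.
Try y = 0.576 m: A³/T = 0.2839 — close enough.

y_c = 0.576 m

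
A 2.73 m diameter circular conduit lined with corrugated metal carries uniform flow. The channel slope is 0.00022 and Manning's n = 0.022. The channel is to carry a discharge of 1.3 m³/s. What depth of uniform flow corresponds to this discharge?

Manning's equation rearranged: A R^(2/3) = nQ / (1·√S) = 0.022 × 1.3 / (√0.00022) = 1.928.
At y = 0.861 m: A R^(2/3) = 0.9786 — short.
At y = 1.24 m: A R^(2/3) = 1.921 — ≈ 1.928.

y_n = 1.24 m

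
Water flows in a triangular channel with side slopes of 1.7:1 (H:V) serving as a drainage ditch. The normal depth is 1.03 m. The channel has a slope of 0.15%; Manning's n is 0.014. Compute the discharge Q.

Q = 2.9 m³/s

For a triangular section with side slope z = 1.7: A = zy² = 1.7×1.03² = 1.804 m²; P = 2y√(1+z²) = 2×1.03×1.972 = 4.063 m.
Hydraulic radius R = A/P = 1.804/4.063 = 0.4439 m.
Manning's equation: Q = (1/n) A R^(2/3) S^(1/2) = (1/0.014) × 1.804 × 0.4439^(2/3) × 0.0015^(1/2) = 2.9 m³/s.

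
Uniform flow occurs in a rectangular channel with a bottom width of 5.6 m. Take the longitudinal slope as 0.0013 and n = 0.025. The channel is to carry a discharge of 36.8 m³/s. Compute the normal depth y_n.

y_n = 3.42 m

Manning's equation rearranged: A R^(2/3) = nQ / (1·√S) = 0.025 × 36.8 / (√0.0013) = 25.52.
Trying y = 2.51 m: A R^(2/3) = 16.94 — short.
Trying y = 4.13 m: A R^(2/3) = 32.54 — over.
Trying y = 3.42 m: A R^(2/3) = 25.54 — ≈ 25.52.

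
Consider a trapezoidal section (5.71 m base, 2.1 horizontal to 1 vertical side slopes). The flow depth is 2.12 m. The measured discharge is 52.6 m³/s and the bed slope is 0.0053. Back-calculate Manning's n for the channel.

With bottom width b = 5.71 m and side slope z = 2.1: A = (b + zy)y = (5.71 + 2.1×2.12)×2.12 = 21.54 m²; P = b + 2y√(1+z²) = 5.71 + 2×2.12×2.326 = 15.57 m.
Hydraulic radius R = A/P = 21.54/15.57 = 1.383 m.
Rearranging Manning's equation: n = (1/Q) A R^(2/3) S^(1/2) = (1/52.6) × 21.54 × 1.383^(2/3) × √0.0053 = 0.037.

n = 0.037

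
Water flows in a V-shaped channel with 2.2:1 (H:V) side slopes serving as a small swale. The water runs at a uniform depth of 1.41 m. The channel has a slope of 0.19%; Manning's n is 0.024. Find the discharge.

Q = 5.91 m³/s

For a triangular section with side slope z = 2.2: A = zy² = 2.2×1.41² = 4.374 m²; P = 2y√(1+z²) = 2×1.41×2.417 = 6.815 m.
Hydraulic radius R = A/P = 4.374/6.815 = 0.6418 m.
Manning's equation: Q = (1/n) A R^(2/3) S^(1/2) = (1/0.024) × 4.374 × 0.6418^(2/3) × 0.0019^(1/2) = 5.91 m³/s.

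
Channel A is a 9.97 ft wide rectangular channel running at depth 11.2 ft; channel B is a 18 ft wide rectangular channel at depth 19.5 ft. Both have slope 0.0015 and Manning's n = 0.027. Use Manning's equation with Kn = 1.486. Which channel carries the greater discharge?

Channel A: Flow area A = b·y = 9.97 × 11.2 = 111.7 ft². Wetted perimeter P = b + 2y = 9.97 + 2×11.2 = 32.37 ft. Hydraulic radius R = A/P = 111.7/32.37 = 3.45 ft. Q_A = (1.486/0.027)·111.7·3.45^(2/3)·√0.0015 = 543.4 ft³/s.
Channel B: Flow area A = b·y = 18 × 19.5 = 351 ft². Wetted perimeter P = b + 2y = 18 + 2×19.5 = 57 ft. Hydraulic radius R = A/P = 351/57 = 6.158 ft. Q_B = (1.486/0.027)·351·6.158^(2/3)·√0.0015 = 2514 ft³/s.
Q_A = 543.4 ft³/s vs Q_B = 2514 ft³/s, so channel B carries more.

channel B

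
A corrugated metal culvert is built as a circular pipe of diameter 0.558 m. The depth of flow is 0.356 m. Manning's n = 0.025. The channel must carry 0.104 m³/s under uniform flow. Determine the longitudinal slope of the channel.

For a circular section of diameter D = 0.558 m at depth y = 0.356 m, the central angle is θ = 2 arccos(1 − 2y/D) = 3.701 rad. Then A = (D²/8)(θ − sin θ) = 0.1647 m² and P = Dθ/2 = 1.033 m.
Hydraulic radius R = A/P = 0.1647/1.033 = 0.1595 m.
From Manning's equation, S = [nQ / (1 A R^(2/3))]² = [0.025 × 0.104 / (1 × 0.1647 × 0.1595^(2/3))]² = 0.00288.

S = 0.00288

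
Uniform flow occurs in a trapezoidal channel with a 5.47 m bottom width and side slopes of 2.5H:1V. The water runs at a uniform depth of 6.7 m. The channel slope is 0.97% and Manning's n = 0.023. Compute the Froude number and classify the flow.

With bottom width b = 5.47 m and side slope z = 2.5: A = (b + zy)y = (5.47 + 2.5×6.7)×6.7 = 148.9 m²; P = b + 2y√(1+z²) = 5.47 + 2×6.7×2.693 = 41.55 m.
Hydraulic radius R = A/P = 148.9/41.55 = 3.583 m.
V = (1/n) R^(2/3) √S = (1/0.023) × 3.583^(2/3) × √0.0097 = 10.03 m/s. Hydraulic depth D_h = A/T = 148.9/38.97 = 3.82 m.
Froude number Fr = V/√(g·D_h) = 10.03/√(9.81×3.82) = 1.64, which is greater than 1, so the flow is supercritical.

supercritical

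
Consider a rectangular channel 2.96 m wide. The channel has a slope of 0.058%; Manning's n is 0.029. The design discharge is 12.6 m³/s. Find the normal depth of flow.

y_n = 4.73 m

Manning's equation rearranged: A R^(2/3) = nQ / (1·√S) = 0.029 × 12.6 / (√0.00058) = 15.17.
Try y = 4.19 m: A R^(2/3) = 13.17 — too small.
Try y = 4.73 m: A R^(2/3) = 15.16 — close enough.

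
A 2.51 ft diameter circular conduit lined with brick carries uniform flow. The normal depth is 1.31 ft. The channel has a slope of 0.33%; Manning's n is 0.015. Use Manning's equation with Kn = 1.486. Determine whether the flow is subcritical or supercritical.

For a circular section of diameter D = 2.51 ft at depth y = 1.31 ft, the central angle is θ = 2 arccos(1 − 2y/D) = 3.229 rad. Then A = (D²/8)(θ − sin θ) = 2.612 ft² and P = Dθ/2 = 4.053 ft.
Hydraulic radius R = A/P = 2.612/4.053 = 0.6445 ft.
V = (1.486/n) R^(2/3) √S = (1.486/0.015) × 0.6445^(2/3) × √0.0033 = 4.246 ft/s. Hydraulic depth D_h = A/T = 2.612/2.508 = 1.042 ft.
Froude number Fr = V/√(g·D_h) = 4.246/√(32.2×1.042) = 0.733, which is less than 1, so the flow is subcritical.

subcritical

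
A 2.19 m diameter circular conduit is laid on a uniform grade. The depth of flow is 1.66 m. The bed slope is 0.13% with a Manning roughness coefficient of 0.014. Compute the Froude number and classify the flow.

subcritical

For a circular section of diameter D = 2.19 m at depth y = 1.66 m, the central angle is θ = 2 arccos(1 − 2y/D) = 4.226 rad. Then A = (D²/8)(θ − sin θ) = 3.063 m² and P = Dθ/2 = 4.627 m.
Hydraulic radius R = A/P = 3.063/4.627 = 0.662 m.
V = (1/n) R^(2/3) √S = (1/0.014) × 0.662^(2/3) × √0.0013 = 1.956 m/s. Hydraulic depth D_h = A/T = 3.063/1.876 = 1.633 m.
Froude number Fr = V/√(g·D_h) = 1.956/√(9.81×1.633) = 0.489, which is less than 1, so the flow is subcritical.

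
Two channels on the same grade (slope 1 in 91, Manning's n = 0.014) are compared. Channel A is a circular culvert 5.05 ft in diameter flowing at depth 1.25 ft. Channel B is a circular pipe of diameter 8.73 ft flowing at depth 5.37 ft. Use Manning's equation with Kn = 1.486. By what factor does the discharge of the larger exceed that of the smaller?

22.4

Channel A: For a circular section of diameter D = 5.05 ft at depth y = 1.25 ft, the central angle is θ = 2 arccos(1 − 2y/D) = 2.083 rad. Then A = (D²/8)(θ − sin θ) = 3.861 ft² and P = Dθ/2 = 5.259 ft. Hydraulic radius R = A/P = 3.861/5.259 = 0.7342 ft. Q_A = (1.486/0.014)·3.861·0.7342^(2/3)·√0.01099 = 34.96 ft³/s.
Channel B: For a circular section of diameter D = 8.73 ft at depth y = 5.37 ft, the central angle is θ = 2 arccos(1 − 2y/D) = 3.606 rad. Then A = (D²/8)(θ − sin θ) = 38.62 ft² and P = Dθ/2 = 15.74 ft. Hydraulic radius R = A/P = 38.62/15.74 = 2.454 ft. Q_B = (1.486/0.014)·38.62·2.454^(2/3)·√0.01099 = 781.8 ft³/s.
The larger discharge is 781.8 ft³/s and the smaller is 34.96 ft³/s; the ratio is 22.4.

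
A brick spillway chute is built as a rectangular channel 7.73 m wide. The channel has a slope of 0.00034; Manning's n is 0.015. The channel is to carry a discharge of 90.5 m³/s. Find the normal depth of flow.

y_n = 5.51 m

Manning's equation rearranged: A R^(2/3) = nQ / (1·√S) = 0.015 × 90.5 / (√0.00034) = 73.62.
Trying y = 5.97 m: A R^(2/3) = 81.48 — over.
Trying y = 5.51 m: A R^(2/3) = 73.6 — close enough.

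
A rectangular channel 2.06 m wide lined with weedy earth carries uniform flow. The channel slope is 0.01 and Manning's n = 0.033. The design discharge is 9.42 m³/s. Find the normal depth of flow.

y_n = 1.96 m

Manning's equation rearranged: A R^(2/3) = nQ / (1·√S) = 0.033 × 9.42 / (√0.01) = 3.109.
Trying y = 2.48 m: A R^(2/3) = 4.133 — too large.
Trying y = 1.65 m: A R^(2/3) = 2.509 — too small.
Trying y = 1.96 m: A R^(2/3) = 3.107 — close enough.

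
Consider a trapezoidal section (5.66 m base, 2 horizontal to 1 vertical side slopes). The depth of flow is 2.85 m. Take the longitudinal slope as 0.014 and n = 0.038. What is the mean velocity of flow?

V = 4.54 m/s

With bottom width b = 5.66 m and side slope z = 2: A = (b + zy)y = (5.66 + 2×2.85)×2.85 = 32.38 m²; P = b + 2y√(1+z²) = 5.66 + 2×2.85×2.236 = 18.41 m.
Hydraulic radius R = A/P = 32.38/18.41 = 1.759 m.
From Manning's equation, V = (1/n) R^(2/3) S^(1/2) = (1/0.038) × 1.759^(2/3) × 0.014^(1/2) = 4.54 m/s.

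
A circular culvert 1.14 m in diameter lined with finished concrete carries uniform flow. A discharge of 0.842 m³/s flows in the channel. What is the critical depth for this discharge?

y_c = 0.503 m

At critical depth, Q² T / (g A³) = 1, i.e. A³/T = Q²/g = 0.842²/9.81 = 0.07227.
Try y = 0.342 m: A³/T = 0.01635 — too small.
Try y = 0.503 m: A³/T = 0.07228 — ≈ 0.07227.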